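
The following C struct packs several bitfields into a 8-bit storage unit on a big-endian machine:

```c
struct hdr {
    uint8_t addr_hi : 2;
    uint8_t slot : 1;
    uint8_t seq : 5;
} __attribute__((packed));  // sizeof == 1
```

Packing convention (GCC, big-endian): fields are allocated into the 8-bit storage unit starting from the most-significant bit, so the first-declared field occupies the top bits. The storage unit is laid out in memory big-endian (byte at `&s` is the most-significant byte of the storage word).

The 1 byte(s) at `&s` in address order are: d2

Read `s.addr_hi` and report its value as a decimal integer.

3

[0]=0xd2 (big-endian) → word 0xd2
addr_hi [6+:2] = (word>>6) & 0x3 = 3  ←
slot [5+:1] = (word>>5) & 0x1 = 0
seq [0+:5] = (word>>0) & 0x1f = 18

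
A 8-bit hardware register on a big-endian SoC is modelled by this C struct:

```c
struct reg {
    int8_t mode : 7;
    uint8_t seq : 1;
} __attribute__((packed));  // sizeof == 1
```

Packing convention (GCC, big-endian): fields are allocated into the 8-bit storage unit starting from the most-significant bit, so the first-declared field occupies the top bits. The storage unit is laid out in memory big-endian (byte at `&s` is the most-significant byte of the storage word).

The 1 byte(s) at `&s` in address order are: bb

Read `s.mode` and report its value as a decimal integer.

-35

[0]=0xbb (big-endian) → word 0xbb
mode [1+:7] = (word>>1) & 0x7f = 93  ←
seq [0+:1] = (word>>0) & 0x1 = 1
mode signed 7b, MSB=1: 93 - 128 = -35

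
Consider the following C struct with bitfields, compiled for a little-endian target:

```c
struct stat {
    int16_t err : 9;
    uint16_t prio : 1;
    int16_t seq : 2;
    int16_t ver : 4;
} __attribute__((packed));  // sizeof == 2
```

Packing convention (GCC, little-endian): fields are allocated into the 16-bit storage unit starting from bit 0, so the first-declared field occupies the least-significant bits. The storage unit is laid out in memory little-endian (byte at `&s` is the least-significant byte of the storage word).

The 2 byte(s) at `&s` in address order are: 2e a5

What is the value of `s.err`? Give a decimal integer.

-210

[0]=0x2e [1]=0xa5 (little-endian) → word 0xa52e
err [0+:9] = (word>>0) & 0x1ff = 302  ←
prio [9+:1] = (word>>9) & 0x1 = 0
seq [10+:2] = (word>>10) & 0x3 = 1
ver [12+:4] = (word>>12) & 0xf = 10
err signed 9b, MSB=1: 302 - 512 = -210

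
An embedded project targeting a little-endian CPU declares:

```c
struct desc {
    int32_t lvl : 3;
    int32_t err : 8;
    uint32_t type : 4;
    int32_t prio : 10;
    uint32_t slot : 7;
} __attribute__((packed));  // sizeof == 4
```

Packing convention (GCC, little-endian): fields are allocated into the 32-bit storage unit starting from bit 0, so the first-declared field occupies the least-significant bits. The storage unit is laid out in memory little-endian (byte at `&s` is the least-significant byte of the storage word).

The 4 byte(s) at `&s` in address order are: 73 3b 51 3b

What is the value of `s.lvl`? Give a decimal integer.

[0]=0x73 [1]=0x3b [2]=0x51 [3]=0x3b (little-endian) → word 0x3b513b73
lvl:3 @ bit 0 → (0x3b513b73>>0)&0x7 = 0x3  ←
err:8 @ bit 3 → (0x3b513b73>>3)&0xff = 0x6e
type:4 @ bit 11 → (0x3b513b73>>11)&0xf = 0x7
prio:10 @ bit 15 → (0x3b513b73>>15)&0x3ff = 0x2a2
slot:7 @ bit 25 → (0x3b513b73>>25)&0x7f = 0x1d
lvl signed 3b, MSB=0: value = 3

3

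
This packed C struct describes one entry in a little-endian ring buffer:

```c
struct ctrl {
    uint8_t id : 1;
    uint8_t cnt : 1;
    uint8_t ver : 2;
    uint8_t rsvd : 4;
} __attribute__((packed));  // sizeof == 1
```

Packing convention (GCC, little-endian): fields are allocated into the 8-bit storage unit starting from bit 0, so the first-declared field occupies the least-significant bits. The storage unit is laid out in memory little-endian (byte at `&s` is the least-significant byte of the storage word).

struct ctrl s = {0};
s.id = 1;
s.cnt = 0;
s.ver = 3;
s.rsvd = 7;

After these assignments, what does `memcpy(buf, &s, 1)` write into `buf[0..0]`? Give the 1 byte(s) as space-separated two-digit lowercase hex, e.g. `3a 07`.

7d

id (1b) val=1 bits=0x1 at bit 0: 0x01
cnt (1b) val=0 bits=0x0 at bit 1: 0x01
ver (2b) val=3 bits=0x3 at bit 2: 0x0d
rsvd (4b) val=7 bits=0x7 at bit 4: 0x7d
word = 0x7d → little-endian bytes:
  [0]=0x7d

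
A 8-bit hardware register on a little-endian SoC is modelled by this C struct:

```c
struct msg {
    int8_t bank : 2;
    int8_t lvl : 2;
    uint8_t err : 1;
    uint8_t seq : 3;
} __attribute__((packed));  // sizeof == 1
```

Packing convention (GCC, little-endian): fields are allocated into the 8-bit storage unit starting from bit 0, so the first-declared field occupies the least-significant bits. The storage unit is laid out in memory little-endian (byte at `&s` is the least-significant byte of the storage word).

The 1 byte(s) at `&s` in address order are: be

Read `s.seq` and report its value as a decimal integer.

5

[0]=0xbe (little-endian) → word 0xbe
bank [0+:2] = (word>>0) & 0x3 = 2
lvl [2+:2] = (word>>2) & 0x3 = 3
err [4+:1] = (word>>4) & 0x1 = 1
seq [5+:3] = (word>>5) & 0x7 = 5  ←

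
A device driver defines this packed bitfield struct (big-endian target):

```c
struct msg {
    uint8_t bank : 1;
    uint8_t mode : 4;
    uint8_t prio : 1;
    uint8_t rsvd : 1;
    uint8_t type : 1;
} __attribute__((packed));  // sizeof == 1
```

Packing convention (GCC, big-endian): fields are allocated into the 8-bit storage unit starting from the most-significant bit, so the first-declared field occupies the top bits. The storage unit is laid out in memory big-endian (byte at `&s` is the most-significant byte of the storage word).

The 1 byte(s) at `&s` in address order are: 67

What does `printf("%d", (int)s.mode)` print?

12

[0]=0x67 (big-endian) → word 0x67
bank [7+:1] = (word>>7) & 0x1 = 0
mode [3+:4] = (word>>3) & 0xf = 12  ←
prio [2+:1] = (word>>2) & 0x1 = 1
rsvd [1+:1] = (word>>1) & 0x1 = 1
type [0+:1] = (word>>0) & 0x1 = 1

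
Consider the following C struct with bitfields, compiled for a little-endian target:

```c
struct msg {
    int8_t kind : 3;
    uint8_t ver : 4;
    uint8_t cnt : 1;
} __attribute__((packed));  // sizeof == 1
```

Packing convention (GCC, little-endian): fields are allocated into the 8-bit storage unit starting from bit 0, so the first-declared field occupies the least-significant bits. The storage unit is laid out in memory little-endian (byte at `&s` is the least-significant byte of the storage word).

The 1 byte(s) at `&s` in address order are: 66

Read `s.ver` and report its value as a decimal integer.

12

[0]=0x66 (little-endian) → word 0x66
kind [0+:3] = (word>>0) & 0x7 = 6
ver [3+:4] = (word>>3) & 0xf = 12  ←
cnt [7+:1] = (word>>7) & 0x1 = 0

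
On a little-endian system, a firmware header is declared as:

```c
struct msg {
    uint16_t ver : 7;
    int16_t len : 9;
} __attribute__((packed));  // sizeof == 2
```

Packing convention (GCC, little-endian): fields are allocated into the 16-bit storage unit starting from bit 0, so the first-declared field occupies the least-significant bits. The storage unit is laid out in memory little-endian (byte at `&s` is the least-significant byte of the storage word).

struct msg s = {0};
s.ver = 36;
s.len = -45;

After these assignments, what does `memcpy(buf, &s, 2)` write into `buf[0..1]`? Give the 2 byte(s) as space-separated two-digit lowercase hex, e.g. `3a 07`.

a4 e9

ver (7b) val=36 bits=0x24 at bit 0: 0x0024
len (9b) val=-45 bits=0x1d3 at bit 7: 0xe9a4
word = 0xe9a4 → little-endian bytes:
  [0]=0xa4  [1]=0xe9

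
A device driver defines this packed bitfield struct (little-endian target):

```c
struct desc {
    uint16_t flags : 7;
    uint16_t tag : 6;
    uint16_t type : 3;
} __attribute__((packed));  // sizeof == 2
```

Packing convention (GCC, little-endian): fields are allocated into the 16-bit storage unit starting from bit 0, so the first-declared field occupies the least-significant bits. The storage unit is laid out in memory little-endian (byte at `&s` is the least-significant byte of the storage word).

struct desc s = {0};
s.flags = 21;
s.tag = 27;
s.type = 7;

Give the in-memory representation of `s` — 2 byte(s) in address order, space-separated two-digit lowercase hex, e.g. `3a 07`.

flags (7b) val=21 bits=0x15 at bit 0: 0x0015
tag (6b) val=27 bits=0x1b at bit 7: 0x0d95
type (3b) val=7 bits=0x7 at bit 13: 0xed95
word = 0xed95 → little-endian bytes:
  [0]=0x95  [1]=0xed

95 ed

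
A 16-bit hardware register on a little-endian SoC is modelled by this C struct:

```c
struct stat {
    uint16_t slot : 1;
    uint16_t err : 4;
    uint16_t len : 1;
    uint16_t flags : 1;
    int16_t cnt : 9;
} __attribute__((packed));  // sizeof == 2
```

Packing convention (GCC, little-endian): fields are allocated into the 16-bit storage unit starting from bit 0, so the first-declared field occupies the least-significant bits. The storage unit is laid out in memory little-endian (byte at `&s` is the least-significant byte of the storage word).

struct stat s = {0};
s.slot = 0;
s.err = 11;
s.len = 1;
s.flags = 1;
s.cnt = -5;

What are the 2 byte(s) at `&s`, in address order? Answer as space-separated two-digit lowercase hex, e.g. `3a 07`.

f6 fd

slot (1b) val=0 bits=0x0 at bit 0: 0x0000
err (4b) val=11 bits=0xb at bit 1: 0x0016
len (1b) val=1 bits=0x1 at bit 5: 0x0036
flags (1b) val=1 bits=0x1 at bit 6: 0x0076
cnt (9b) val=-5 bits=0x1fb at bit 7: 0xfdf6
word = 0xfdf6 → little-endian bytes:
  [0]=0xf6  [1]=0xfd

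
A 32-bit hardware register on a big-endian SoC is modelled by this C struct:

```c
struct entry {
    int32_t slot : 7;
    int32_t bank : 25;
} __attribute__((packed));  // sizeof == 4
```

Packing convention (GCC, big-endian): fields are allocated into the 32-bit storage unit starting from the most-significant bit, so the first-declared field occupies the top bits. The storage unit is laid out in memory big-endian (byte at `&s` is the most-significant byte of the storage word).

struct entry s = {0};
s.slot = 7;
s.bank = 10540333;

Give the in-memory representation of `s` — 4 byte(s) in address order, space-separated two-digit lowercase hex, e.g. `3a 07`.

0e a0 d5 2d

slot:7 = 7 → 0x7 << 25 → word 0x0e000000
bank:25 = 10540333 → 0xa0d52d << 0 → word 0x0ea0d52d
word = 0x0ea0d52d → big-endian bytes:
  [0]=0x0e  [1]=0xa0  [2]=0xd5  [3]=0x2d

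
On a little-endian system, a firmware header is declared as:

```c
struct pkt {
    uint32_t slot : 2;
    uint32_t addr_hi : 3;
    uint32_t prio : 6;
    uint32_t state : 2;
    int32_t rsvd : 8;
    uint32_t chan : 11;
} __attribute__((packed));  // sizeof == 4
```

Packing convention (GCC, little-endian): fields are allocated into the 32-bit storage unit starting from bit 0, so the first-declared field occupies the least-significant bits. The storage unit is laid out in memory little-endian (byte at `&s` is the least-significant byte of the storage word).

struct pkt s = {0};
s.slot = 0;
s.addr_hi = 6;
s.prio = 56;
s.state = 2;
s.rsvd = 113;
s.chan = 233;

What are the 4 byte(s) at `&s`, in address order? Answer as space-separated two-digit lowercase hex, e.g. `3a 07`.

18 37 2e 1d

slot (2b) val=0 bits=0x0 at bit 0: 0x00000000
addr_hi (3b) val=6 bits=0x6 at bit 2: 0x00000018
prio (6b) val=56 bits=0x38 at bit 5: 0x00000718
state (2b) val=2 bits=0x2 at bit 11: 0x00001718
rsvd (8b) val=113 bits=0x71 at bit 13: 0x000e3718
chan (11b) val=233 bits=0xe9 at bit 21: 0x1d2e3718
word = 0x1d2e3718 → little-endian bytes:
  [0]=0x18  [1]=0x37  [2]=0x2e  [3]=0x1d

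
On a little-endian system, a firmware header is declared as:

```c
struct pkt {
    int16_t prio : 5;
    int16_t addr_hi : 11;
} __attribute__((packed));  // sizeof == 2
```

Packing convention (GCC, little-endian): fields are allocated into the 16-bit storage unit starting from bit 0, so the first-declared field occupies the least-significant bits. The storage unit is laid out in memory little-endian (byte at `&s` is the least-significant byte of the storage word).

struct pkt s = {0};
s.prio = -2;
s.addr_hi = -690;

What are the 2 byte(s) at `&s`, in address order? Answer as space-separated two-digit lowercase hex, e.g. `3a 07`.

prio:5 = -2 → 0x1e << 0 → word 0x001e
addr_hi:11 = -690 → 0x54e << 5 → word 0xa9de
word = 0xa9de → little-endian bytes:
  [0]=0xde  [1]=0xa9

de a9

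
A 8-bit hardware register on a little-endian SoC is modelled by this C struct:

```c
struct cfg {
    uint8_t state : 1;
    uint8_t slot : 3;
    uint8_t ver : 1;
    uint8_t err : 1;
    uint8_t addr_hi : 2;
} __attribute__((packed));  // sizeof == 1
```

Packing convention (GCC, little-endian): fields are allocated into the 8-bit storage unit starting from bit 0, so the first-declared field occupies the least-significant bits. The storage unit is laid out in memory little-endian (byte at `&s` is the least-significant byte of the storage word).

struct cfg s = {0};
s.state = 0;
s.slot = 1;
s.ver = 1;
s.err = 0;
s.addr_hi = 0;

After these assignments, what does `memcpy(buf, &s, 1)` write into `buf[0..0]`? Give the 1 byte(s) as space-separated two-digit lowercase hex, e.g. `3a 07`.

state (1b) val=0 bits=0x0 at bit 0: 0x00
slot (3b) val=1 bits=0x1 at bit 1: 0x02
ver (1b) val=1 bits=0x1 at bit 4: 0x12
err (1b) val=0 bits=0x0 at bit 5: 0x12
addr_hi (2b) val=0 bits=0x0 at bit 6: 0x12
word = 0x12 → little-endian bytes:
  [0]=0x12

12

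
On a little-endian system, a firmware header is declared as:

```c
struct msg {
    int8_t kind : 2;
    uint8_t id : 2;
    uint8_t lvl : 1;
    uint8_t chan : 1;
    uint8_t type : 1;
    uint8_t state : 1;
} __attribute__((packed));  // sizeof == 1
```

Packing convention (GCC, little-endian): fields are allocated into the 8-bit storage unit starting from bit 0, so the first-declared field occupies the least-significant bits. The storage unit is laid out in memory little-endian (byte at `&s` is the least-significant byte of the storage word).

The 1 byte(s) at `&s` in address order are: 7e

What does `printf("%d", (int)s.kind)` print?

[0]=0x7e (little-endian) → word 0x7e
kind [0+:2] = (word>>0) & 0x3 = 2  ←
id [2+:2] = (word>>2) & 0x3 = 3
lvl [4+:1] = (word>>4) & 0x1 = 1
chan [5+:1] = (word>>5) & 0x1 = 1
type [6+:1] = (word>>6) & 0x1 = 1
state [7+:1] = (word>>7) & 0x1 = 0
kind signed 2b, MSB=1: 2 - 4 = -2

-2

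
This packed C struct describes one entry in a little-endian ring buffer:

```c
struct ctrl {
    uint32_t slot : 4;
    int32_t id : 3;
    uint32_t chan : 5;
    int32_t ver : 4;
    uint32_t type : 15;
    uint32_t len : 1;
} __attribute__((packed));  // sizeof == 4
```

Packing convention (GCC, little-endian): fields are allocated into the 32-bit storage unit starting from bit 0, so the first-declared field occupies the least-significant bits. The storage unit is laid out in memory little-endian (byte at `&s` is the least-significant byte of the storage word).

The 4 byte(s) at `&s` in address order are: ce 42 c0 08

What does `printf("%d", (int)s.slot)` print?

[0]=0xce [1]=0x42 [2]=0xc0 [3]=0x08 (little-endian) → word 0x08c042ce
slot:4 @ bit 0 → (0x08c042ce>>0)&0xf = 0xe  ←
id:3 @ bit 4 → (0x08c042ce>>4)&0x7 = 0x4
chan:5 @ bit 7 → (0x08c042ce>>7)&0x1f = 0x5
ver:4 @ bit 12 → (0x08c042ce>>12)&0xf = 0x4
type:15 @ bit 16 → (0x08c042ce>>16)&0x7fff = 0x8c0
len:1 @ bit 31 → (0x08c042ce>>31)&0x1 = 0x0

14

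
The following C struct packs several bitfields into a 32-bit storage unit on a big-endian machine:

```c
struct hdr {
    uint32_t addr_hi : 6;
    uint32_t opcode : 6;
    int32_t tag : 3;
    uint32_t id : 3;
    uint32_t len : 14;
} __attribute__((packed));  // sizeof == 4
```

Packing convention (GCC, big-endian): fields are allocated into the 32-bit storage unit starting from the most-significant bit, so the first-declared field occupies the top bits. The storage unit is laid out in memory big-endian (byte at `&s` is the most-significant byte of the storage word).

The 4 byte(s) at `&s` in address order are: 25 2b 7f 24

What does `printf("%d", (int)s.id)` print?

5

[0]=0x25 [1]=0x2b [2]=0x7f [3]=0x24 (big-endian) → word 0x252b7f24
addr_hi:6 @ bit 26 → (0x252b7f24>>26)&0x3f = 0x9
opcode:6 @ bit 20 → (0x252b7f24>>20)&0x3f = 0x12
tag:3 @ bit 17 → (0x252b7f24>>17)&0x7 = 0x5
id:3 @ bit 14 → (0x252b7f24>>14)&0x7 = 0x5  ←
len:14 @ bit 0 → (0x252b7f24>>0)&0x3fff = 0x3f24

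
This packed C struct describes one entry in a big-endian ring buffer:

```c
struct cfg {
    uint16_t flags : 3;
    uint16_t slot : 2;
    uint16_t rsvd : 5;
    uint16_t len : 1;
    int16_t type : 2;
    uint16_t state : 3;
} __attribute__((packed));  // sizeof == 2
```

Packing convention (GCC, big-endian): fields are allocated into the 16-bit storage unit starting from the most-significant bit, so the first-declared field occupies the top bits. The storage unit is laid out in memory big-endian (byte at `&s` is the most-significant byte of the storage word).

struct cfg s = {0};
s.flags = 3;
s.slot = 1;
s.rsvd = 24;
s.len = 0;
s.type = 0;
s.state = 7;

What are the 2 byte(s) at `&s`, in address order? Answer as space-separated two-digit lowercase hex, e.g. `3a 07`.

6e 07

flags (3b) val=3 bits=0x3 at bit 13: 0x6000
slot (2b) val=1 bits=0x1 at bit 11: 0x6800
rsvd (5b) val=24 bits=0x18 at bit 6: 0x6e00
len (1b) val=0 bits=0x0 at bit 5: 0x6e00
type (2b) val=0 bits=0x0 at bit 3: 0x6e00
state (3b) val=7 bits=0x7 at bit 0: 0x6e07
word = 0x6e07 → big-endian bytes:
  [0]=0x6e  [1]=0x07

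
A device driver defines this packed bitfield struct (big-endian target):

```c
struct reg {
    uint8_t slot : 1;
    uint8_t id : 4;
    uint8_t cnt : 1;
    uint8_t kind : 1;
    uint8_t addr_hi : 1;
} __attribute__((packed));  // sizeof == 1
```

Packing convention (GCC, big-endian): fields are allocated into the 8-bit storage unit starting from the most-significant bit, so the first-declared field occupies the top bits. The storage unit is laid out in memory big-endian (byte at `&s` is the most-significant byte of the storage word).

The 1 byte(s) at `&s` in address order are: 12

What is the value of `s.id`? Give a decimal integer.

[0]=0x12 (big-endian) → word 0x12
slot [7+:1] = (word>>7) & 0x1 = 0
id [3+:4] = (word>>3) & 0xf = 2  ←
cnt [2+:1] = (word>>2) & 0x1 = 0
kind [1+:1] = (word>>1) & 0x1 = 1
addr_hi [0+:1] = (word>>0) & 0x1 = 0

2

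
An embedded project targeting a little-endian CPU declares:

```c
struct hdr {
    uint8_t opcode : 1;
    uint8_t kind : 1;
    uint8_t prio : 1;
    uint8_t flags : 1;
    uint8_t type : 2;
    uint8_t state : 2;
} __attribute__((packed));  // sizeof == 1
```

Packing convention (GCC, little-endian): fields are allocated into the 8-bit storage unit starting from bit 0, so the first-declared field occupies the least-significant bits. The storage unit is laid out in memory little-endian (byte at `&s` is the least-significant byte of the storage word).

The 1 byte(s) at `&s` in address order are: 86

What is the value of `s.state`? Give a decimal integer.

2

[0]=0x86 (little-endian) → word 0x86
opcode:1 @ bit 0 → (0x86>>0)&0x1 = 0x0
kind:1 @ bit 1 → (0x86>>1)&0x1 = 0x1
prio:1 @ bit 2 → (0x86>>2)&0x1 = 0x1
flags:1 @ bit 3 → (0x86>>3)&0x1 = 0x0
type:2 @ bit 4 → (0x86>>4)&0x3 = 0x0
state:2 @ bit 6 → (0x86>>6)&0x3 = 0x2  ←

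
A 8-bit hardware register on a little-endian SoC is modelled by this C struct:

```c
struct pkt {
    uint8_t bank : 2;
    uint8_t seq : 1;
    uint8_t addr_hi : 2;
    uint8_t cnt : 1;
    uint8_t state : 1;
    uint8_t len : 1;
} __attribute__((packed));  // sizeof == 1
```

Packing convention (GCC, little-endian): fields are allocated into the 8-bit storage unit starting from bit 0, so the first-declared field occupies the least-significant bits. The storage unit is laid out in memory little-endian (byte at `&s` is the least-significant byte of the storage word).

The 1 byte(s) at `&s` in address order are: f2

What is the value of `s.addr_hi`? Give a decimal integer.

[0]=0xf2 (little-endian) → word 0xf2
bank [0+:2] = (word>>0) & 0x3 = 2
seq [2+:1] = (word>>2) & 0x1 = 0
addr_hi [3+:2] = (word>>3) & 0x3 = 2  ←
cnt [5+:1] = (word>>5) & 0x1 = 1
state [6+:1] = (word>>6) & 0x1 = 1
len [7+:1] = (word>>7) & 0x1 = 1

2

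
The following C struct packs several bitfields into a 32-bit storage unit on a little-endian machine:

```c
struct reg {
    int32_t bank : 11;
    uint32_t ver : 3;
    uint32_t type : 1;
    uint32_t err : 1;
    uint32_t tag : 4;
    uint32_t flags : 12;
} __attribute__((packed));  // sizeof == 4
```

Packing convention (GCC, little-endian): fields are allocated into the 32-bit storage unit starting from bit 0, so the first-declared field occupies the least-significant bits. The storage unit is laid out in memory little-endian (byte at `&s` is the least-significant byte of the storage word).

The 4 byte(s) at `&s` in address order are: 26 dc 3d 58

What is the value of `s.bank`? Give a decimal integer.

-986

[0]=0x26 [1]=0xdc [2]=0x3d [3]=0x58 (little-endian) → word 0x583ddc26
bank:11 @ bit 0 → (0x583ddc26>>0)&0x7ff = 0x426  ←
ver:3 @ bit 11 → (0x583ddc26>>11)&0x7 = 0x3
type:1 @ bit 14 → (0x583ddc26>>14)&0x1 = 0x1
err:1 @ bit 15 → (0x583ddc26>>15)&0x1 = 0x1
tag:4 @ bit 16 → (0x583ddc26>>16)&0xf = 0xd
flags:12 @ bit 20 → (0x583ddc26>>20)&0xfff = 0x583
bank signed 11b, MSB=1: 1062 - 2048 = -986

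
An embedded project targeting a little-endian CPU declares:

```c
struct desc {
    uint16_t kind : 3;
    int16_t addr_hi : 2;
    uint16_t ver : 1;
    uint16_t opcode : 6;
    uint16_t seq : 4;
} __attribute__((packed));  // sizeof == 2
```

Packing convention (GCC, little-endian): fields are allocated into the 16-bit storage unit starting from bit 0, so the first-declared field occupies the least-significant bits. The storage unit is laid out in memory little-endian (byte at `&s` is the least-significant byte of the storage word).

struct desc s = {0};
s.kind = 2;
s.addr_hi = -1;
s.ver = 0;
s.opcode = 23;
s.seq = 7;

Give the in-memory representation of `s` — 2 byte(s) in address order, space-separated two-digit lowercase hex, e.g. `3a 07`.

da 75

kind:3 = 2 → 0x2 << 0 → word 0x0002
addr_hi:2 = -1 → 0x3 << 3 → word 0x001a
ver:1 = 0 → 0x0 << 5 → word 0x001a
opcode:6 = 23 → 0x17 << 6 → word 0x05da
seq:4 = 7 → 0x7 << 12 → word 0x75da
word = 0x75da → little-endian bytes:
  [0]=0xda  [1]=0x75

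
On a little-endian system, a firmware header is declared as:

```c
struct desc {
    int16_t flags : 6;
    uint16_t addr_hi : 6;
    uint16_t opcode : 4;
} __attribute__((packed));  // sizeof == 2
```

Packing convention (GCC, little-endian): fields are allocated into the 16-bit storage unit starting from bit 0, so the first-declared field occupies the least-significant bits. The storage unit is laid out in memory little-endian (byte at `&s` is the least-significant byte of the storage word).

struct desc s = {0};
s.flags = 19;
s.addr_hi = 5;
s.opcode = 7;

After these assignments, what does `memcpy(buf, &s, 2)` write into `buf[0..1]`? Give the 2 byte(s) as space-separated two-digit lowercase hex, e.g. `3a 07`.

flags (6b) val=19 bits=0x13 at bit 0: 0x0013
addr_hi (6b) val=5 bits=0x5 at bit 6: 0x0153
opcode (4b) val=7 bits=0x7 at bit 12: 0x7153
word = 0x7153 → little-endian bytes:
  [0]=0x53  [1]=0x71

53 71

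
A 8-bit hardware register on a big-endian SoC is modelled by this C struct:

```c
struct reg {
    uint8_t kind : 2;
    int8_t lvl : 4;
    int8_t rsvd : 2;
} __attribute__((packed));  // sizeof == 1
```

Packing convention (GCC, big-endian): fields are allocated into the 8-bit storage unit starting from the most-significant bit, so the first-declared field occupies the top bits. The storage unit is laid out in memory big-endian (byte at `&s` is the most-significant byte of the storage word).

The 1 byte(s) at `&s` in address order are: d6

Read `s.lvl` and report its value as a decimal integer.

5

[0]=0xd6 (big-endian) → word 0xd6
kind [6+:2] = (word>>6) & 0x3 = 3
lvl [2+:4] = (word>>2) & 0xf = 5  ←
rsvd [0+:2] = (word>>0) & 0x3 = 2
lvl signed 4b, MSB=0: value = 5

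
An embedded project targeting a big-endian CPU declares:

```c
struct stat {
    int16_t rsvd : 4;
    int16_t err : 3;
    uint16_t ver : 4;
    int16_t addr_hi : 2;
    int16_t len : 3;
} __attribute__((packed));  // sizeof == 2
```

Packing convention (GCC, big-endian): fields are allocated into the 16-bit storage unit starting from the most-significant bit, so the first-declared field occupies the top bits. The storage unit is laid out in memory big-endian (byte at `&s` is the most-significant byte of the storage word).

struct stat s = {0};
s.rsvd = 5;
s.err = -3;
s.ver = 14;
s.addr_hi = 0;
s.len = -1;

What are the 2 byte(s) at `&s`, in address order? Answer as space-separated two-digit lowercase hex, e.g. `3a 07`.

5b c7

rsvd (4b) val=5 bits=0x5 at bit 12: 0x5000
err (3b) val=-3 bits=0x5 at bit 9: 0x5a00
ver (4b) val=14 bits=0xe at bit 5: 0x5bc0
addr_hi (2b) val=0 bits=0x0 at bit 3: 0x5bc0
len (3b) val=-1 bits=0x7 at bit 0: 0x5bc7
word = 0x5bc7 → big-endian bytes:
  [0]=0x5b  [1]=0xc7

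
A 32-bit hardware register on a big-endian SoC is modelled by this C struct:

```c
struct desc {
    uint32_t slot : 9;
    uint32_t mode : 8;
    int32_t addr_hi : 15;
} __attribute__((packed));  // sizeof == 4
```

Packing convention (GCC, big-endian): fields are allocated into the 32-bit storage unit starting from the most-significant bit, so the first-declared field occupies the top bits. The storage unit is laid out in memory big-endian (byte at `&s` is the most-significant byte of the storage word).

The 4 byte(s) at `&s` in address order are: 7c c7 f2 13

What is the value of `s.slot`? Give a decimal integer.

[0]=0x7c [1]=0xc7 [2]=0xf2 [3]=0x13 (big-endian) → word 0x7cc7f213
slot:9 @ bit 23 → (0x7cc7f213>>23)&0x1ff = 0xf9  ←
mode:8 @ bit 15 → (0x7cc7f213>>15)&0xff = 0x8f
addr_hi:15 @ bit 0 → (0x7cc7f213>>0)&0x7fff = 0x7213

249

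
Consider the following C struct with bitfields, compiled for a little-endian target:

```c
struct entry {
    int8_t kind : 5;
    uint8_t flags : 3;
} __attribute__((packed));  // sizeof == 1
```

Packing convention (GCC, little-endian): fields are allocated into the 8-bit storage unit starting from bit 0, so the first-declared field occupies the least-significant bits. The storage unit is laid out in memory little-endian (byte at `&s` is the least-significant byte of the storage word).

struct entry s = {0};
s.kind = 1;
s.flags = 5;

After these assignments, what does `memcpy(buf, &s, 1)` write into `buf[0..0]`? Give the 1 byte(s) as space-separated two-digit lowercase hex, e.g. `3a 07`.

a1

kind (5b) val=1 bits=0x1 at bit 0: 0x01
flags (3b) val=5 bits=0x5 at bit 5: 0xa1
word = 0xa1 → little-endian bytes:
  [0]=0xa1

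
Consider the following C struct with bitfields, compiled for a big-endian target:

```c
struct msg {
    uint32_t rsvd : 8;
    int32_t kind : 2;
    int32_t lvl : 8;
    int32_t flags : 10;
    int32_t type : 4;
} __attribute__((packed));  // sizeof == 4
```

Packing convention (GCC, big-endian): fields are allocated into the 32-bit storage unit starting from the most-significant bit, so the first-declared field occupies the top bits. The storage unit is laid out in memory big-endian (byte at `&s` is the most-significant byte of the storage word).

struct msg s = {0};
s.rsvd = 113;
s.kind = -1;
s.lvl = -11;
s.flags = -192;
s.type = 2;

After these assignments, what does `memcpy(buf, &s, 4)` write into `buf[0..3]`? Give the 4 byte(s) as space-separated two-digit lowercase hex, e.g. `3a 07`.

71 fd 74 02

rsvd (8b) val=113 bits=0x71 at bit 24: 0x71000000
kind (2b) val=-1 bits=0x3 at bit 22: 0x71c00000
lvl (8b) val=-11 bits=0xf5 at bit 14: 0x71fd4000
flags (10b) val=-192 bits=0x340 at bit 4: 0x71fd7400
type (4b) val=2 bits=0x2 at bit 0: 0x71fd7402
word = 0x71fd7402 → big-endian bytes:
  [0]=0x71  [1]=0xfd  [2]=0x74  [3]=0x02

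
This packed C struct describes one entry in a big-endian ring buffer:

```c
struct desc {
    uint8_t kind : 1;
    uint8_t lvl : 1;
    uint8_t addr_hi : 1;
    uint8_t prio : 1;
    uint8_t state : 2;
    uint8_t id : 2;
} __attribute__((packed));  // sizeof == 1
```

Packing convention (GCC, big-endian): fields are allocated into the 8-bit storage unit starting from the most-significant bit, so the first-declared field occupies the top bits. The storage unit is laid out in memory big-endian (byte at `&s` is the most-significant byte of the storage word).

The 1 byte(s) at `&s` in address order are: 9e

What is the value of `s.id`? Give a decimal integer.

2

[0]=0x9e (big-endian) → word 0x9e
kind:1 @ bit 7 → (0x9e>>7)&0x1 = 0x1
lvl:1 @ bit 6 → (0x9e>>6)&0x1 = 0x0
addr_hi:1 @ bit 5 → (0x9e>>5)&0x1 = 0x0
prio:1 @ bit 4 → (0x9e>>4)&0x1 = 0x1
state:2 @ bit 2 → (0x9e>>2)&0x3 = 0x3
id:2 @ bit 0 → (0x9e>>0)&0x3 = 0x2  ←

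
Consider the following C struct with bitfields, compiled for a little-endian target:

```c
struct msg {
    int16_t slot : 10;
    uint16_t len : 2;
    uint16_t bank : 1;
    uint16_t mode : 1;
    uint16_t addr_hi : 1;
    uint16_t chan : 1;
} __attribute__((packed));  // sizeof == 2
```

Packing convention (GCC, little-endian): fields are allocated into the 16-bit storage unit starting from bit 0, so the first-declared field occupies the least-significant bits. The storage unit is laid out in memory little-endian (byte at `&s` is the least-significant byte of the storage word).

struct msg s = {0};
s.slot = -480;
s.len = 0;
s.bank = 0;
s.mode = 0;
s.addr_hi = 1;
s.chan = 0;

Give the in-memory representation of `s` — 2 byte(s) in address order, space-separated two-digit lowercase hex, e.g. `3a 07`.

20 42

[0+:10] slot=-480 & 0x3ff = 0x220; word=0x0220
[10+:2] len=0 & 0x3 = 0x0; word=0x0220
[12+:1] bank=0 & 0x1 = 0x0; word=0x0220
[13+:1] mode=0 & 0x1 = 0x0; word=0x0220
[14+:1] addr_hi=1 & 0x1 = 0x1; word=0x4220
[15+:1] chan=0 & 0x1 = 0x0; word=0x4220
word = 0x4220 → little-endian bytes:
  [0]=0x20  [1]=0x42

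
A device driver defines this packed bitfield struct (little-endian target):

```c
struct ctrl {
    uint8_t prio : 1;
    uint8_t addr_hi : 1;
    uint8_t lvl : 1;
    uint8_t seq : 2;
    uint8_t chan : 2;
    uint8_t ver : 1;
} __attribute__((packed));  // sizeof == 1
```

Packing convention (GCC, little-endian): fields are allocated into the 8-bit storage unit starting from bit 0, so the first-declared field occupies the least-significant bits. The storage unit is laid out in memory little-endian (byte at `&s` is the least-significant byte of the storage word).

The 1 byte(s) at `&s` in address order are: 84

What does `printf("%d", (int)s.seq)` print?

[0]=0x84 (little-endian) → word 0x84
prio [0+:1] = (word>>0) & 0x1 = 0
addr_hi [1+:1] = (word>>1) & 0x1 = 0
lvl [2+:1] = (word>>2) & 0x1 = 1
seq [3+:2] = (word>>3) & 0x3 = 0  ←
chan [5+:2] = (word>>5) & 0x3 = 0
ver [7+:1] = (word>>7) & 0x1 = 1

0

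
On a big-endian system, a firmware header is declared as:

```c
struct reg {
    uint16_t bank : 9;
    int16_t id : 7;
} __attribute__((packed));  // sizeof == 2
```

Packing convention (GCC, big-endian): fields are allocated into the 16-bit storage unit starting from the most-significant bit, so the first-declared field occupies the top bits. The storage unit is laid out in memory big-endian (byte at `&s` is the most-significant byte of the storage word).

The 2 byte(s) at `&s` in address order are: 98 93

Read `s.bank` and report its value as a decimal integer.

[0]=0x98 [1]=0x93 (big-endian) → word 0x9893
bank:9 @ bit 7 → (0x9893>>7)&0x1ff = 0x131  ←
id:7 @ bit 0 → (0x9893>>0)&0x7f = 0x13

305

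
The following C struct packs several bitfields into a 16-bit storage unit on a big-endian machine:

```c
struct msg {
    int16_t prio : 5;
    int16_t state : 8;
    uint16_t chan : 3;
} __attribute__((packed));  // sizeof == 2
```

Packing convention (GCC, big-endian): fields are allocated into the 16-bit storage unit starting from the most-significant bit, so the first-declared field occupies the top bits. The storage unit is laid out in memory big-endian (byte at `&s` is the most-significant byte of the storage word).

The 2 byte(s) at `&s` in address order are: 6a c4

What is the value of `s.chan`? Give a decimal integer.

4

[0]=0x6a [1]=0xc4 (big-endian) → word 0x6ac4
prio:5 @ bit 11 → (0x6ac4>>11)&0x1f = 0xd
state:8 @ bit 3 → (0x6ac4>>3)&0xff = 0x58
chan:3 @ bit 0 → (0x6ac4>>0)&0x7 = 0x4  ←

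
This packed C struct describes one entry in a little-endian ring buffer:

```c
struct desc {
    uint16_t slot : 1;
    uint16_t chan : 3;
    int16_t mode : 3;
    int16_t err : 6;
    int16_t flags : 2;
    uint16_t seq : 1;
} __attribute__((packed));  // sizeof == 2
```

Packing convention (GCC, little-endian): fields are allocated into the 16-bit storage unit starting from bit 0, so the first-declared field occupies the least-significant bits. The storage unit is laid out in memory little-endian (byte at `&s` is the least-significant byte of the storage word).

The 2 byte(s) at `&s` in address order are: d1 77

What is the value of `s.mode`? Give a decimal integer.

[0]=0xd1 [1]=0x77 (little-endian) → word 0x77d1
slot:1 @ bit 0 → (0x77d1>>0)&0x1 = 0x1
chan:3 @ bit 1 → (0x77d1>>1)&0x7 = 0x0
mode:3 @ bit 4 → (0x77d1>>4)&0x7 = 0x5  ←
err:6 @ bit 7 → (0x77d1>>7)&0x3f = 0x2f
flags:2 @ bit 13 → (0x77d1>>13)&0x3 = 0x3
seq:1 @ bit 15 → (0x77d1>>15)&0x1 = 0x0
mode signed 3b, MSB=1: 5 - 8 = -3

-3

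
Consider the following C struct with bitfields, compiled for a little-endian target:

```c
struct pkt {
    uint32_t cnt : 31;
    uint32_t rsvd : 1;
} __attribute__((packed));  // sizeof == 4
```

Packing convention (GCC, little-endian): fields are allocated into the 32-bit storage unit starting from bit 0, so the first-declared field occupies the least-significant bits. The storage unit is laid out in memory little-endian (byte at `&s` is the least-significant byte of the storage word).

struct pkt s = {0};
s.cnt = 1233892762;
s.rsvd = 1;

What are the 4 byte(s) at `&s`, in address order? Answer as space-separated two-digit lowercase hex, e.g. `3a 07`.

cnt (31b) val=1233892762 bits=0x498bb59a at bit 0: 0x498bb59a
rsvd (1b) val=1 bits=0x1 at bit 31: 0xc98bb59a
word = 0xc98bb59a → little-endian bytes:
  [0]=0x9a  [1]=0xb5  [2]=0x8b  [3]=0xc9

9a b5 8b c9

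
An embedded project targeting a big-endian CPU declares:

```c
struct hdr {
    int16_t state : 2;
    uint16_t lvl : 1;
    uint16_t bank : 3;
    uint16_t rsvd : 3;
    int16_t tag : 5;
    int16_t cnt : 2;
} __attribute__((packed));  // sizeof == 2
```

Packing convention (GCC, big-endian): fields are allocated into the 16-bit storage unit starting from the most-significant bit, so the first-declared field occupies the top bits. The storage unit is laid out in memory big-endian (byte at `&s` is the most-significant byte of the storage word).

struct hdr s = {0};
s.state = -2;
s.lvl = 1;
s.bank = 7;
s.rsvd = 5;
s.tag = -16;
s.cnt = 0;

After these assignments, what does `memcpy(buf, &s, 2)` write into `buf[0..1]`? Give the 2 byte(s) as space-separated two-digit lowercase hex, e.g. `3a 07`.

be c0

state (2b) val=-2 bits=0x2 at bit 14: 0x8000
lvl (1b) val=1 bits=0x1 at bit 13: 0xa000
bank (3b) val=7 bits=0x7 at bit 10: 0xbc00
rsvd (3b) val=5 bits=0x5 at bit 7: 0xbe80
tag (5b) val=-16 bits=0x10 at bit 2: 0xbec0
cnt (2b) val=0 bits=0x0 at bit 0: 0xbec0
word = 0xbec0 → big-endian bytes:
  [0]=0xbe  [1]=0xc0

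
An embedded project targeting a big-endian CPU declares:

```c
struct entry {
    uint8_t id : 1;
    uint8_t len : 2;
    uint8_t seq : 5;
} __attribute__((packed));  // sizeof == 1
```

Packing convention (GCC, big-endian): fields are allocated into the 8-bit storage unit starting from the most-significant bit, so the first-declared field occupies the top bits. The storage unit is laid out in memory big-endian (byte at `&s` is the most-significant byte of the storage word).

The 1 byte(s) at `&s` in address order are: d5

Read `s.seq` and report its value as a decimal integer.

[0]=0xd5 (big-endian) → word 0xd5
id [7+:1] = (word>>7) & 0x1 = 1
len [5+:2] = (word>>5) & 0x3 = 2
seq [0+:5] = (word>>0) & 0x1f = 21  ←

21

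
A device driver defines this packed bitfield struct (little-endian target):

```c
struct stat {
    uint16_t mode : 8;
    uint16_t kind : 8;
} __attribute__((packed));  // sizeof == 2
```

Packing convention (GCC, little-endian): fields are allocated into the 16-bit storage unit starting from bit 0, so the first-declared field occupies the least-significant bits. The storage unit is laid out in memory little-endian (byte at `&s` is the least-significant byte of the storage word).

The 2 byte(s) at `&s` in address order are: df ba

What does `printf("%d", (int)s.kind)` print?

[0]=0xdf [1]=0xba (little-endian) → word 0xbadf
mode [0+:8] = (word>>0) & 0xff = 223
kind [8+:8] = (word>>8) & 0xff = 186  ←

186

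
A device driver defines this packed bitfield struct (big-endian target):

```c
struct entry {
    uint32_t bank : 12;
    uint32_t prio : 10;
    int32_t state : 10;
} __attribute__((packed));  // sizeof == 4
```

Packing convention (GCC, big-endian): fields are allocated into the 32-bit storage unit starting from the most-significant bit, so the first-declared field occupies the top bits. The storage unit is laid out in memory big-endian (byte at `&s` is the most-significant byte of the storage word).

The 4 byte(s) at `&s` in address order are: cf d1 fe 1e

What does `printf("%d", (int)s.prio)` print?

127

[0]=0xcf [1]=0xd1 [2]=0xfe [3]=0x1e (big-endian) → word 0xcfd1fe1e
bank:12 @ bit 20 → (0xcfd1fe1e>>20)&0xfff = 0xcfd
prio:10 @ bit 10 → (0xcfd1fe1e>>10)&0x3ff = 0x7f  ←
state:10 @ bit 0 → (0xcfd1fe1e>>0)&0x3ff = 0x21e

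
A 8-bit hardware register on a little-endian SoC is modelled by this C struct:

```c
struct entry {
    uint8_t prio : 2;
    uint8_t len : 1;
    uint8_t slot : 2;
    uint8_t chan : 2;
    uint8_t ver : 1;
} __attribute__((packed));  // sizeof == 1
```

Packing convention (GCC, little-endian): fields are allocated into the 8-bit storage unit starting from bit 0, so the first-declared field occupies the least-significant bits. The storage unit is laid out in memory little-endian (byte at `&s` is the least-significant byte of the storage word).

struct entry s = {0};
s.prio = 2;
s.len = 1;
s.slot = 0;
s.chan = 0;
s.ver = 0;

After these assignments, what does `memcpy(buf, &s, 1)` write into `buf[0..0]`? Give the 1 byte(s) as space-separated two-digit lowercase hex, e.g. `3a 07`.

06

[0+:2] prio=2 & 0x3 = 0x2; word=0x02
[2+:1] len=1 & 0x1 = 0x1; word=0x06
[3+:2] slot=0 & 0x3 = 0x0; word=0x06
[5+:2] chan=0 & 0x3 = 0x0; word=0x06
[7+:1] ver=0 & 0x1 = 0x0; word=0x06
word = 0x06 → little-endian bytes:
  [0]=0x06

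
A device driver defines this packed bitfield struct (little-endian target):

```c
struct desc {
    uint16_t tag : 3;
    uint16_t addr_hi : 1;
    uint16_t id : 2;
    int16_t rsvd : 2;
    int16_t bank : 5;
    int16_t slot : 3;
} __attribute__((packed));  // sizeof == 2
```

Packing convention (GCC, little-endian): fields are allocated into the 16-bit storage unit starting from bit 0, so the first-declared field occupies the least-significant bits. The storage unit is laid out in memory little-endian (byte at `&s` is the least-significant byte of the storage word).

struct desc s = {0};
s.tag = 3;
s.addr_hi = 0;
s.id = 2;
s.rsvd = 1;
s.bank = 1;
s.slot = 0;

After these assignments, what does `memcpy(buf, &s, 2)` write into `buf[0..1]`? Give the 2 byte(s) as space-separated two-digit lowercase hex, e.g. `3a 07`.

tag (3b) val=3 bits=0x3 at bit 0: 0x0003
addr_hi (1b) val=0 bits=0x0 at bit 3: 0x0003
id (2b) val=2 bits=0x2 at bit 4: 0x0023
rsvd (2b) val=1 bits=0x1 at bit 6: 0x0063
bank (5b) val=1 bits=0x1 at bit 8: 0x0163
slot (3b) val=0 bits=0x0 at bit 13: 0x0163
word = 0x0163 → little-endian bytes:
  [0]=0x63  [1]=0x01

63 01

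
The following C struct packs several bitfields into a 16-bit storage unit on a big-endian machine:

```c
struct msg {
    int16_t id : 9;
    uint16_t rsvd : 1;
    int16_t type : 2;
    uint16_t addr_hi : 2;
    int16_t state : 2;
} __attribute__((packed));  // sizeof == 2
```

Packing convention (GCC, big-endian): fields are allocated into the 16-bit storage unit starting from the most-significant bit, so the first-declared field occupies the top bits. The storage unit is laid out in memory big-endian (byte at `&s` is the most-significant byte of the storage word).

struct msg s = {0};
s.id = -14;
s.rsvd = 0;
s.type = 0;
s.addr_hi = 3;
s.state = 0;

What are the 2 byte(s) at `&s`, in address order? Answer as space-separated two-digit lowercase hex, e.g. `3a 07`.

[7+:9] id=-14 & 0x1ff = 0x1f2; word=0xf900
[6+:1] rsvd=0 & 0x1 = 0x0; word=0xf900
[4+:2] type=0 & 0x3 = 0x0; word=0xf900
[2+:2] addr_hi=3 & 0x3 = 0x3; word=0xf90c
[0+:2] state=0 & 0x3 = 0x0; word=0xf90c
word = 0xf90c → big-endian bytes:
  [0]=0xf9  [1]=0x0c

f9 0c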